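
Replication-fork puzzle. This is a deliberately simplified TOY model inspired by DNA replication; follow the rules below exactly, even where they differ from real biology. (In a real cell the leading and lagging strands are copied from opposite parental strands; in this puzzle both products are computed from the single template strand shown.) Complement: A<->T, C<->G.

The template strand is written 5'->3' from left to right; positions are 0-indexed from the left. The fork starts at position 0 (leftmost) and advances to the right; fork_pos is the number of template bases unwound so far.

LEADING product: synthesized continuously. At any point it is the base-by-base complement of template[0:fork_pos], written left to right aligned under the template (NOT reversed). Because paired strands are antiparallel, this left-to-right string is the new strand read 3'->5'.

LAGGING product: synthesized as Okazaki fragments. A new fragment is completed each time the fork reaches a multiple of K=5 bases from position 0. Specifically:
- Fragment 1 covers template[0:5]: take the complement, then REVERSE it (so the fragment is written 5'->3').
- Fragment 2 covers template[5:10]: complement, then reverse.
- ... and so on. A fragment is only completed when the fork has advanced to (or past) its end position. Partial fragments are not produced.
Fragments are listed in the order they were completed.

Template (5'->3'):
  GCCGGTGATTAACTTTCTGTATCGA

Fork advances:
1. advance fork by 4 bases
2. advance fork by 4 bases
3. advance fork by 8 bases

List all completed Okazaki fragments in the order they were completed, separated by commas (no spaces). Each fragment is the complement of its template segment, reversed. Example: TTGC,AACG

Answer: CCGGC,AATCA,AAGTT

Derivation:
Step 1: advance 4 -> fork_pos = 0 + 4 = 4. Next multiple of 5 is 5 (not reached); still 0 fragment(s).
Step 2: advance 4 -> fork_pos = 4 + 4 = 8. Reached multiple(s) of 5: 5 -> fragment 1 completed (1 total).
Step 3: advance 8 -> fork_pos = 8 + 8 = 16. Reached multiple(s) of 5: 10, 15 -> fragments 2-3 completed (3 total).
Final fork_pos = 16, so 3 fragment(s) are complete. Build each: template segment -> complement -> reverse.
Fragment 1: template[0:5] = GCCGG -> complement CGGCC -> reversed CCGGC
Fragment 2: template[5:10] = TGATT -> complement ACTAA -> reversed AATCA
Fragment 3: template[10:15] = AACTT -> complement TTGAA -> reversed AAGTT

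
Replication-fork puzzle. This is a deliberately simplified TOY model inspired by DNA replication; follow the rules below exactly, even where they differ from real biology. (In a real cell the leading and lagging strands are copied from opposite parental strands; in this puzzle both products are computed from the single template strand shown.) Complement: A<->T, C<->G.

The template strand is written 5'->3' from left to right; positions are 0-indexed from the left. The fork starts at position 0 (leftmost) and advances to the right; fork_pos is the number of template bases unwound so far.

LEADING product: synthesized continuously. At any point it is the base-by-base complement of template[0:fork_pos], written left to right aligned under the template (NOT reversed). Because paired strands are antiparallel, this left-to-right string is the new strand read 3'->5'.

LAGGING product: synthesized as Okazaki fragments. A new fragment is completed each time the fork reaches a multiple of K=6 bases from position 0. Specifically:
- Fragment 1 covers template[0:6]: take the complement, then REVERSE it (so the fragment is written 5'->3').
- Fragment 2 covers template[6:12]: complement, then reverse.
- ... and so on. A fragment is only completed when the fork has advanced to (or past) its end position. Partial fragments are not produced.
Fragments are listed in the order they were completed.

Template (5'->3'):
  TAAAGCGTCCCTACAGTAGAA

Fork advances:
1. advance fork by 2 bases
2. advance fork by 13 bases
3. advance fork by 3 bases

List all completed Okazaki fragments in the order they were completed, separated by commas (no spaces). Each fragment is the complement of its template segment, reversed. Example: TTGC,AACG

Step 1: advance 2 -> fork_pos = 0 + 2 = 2. Next multiple of 6 is 6 (not reached); still 0 fragment(s).
Step 2: advance 13 -> fork_pos = 2 + 13 = 15. Reached multiple(s) of 6: 6, 12 -> fragments 1-2 completed (2 total).
Step 3: advance 3 -> fork_pos = 15 + 3 = 18. Reached multiple(s) of 6: 18 -> fragment 3 completed (3 total).
Final fork_pos = 18, so 3 fragment(s) are complete. Build each: template segment -> complement -> reverse.
Fragment 1: template[0:6] = TAAAGC -> complement ATTTCG -> reversed GCTTTA
Fragment 2: template[6:12] = GTCCCT -> complement CAGGGA -> reversed AGGGAC
Fragment 3: template[12:18] = ACAGTA -> complement TGTCAT -> reversed TACTGT

Answer: GCTTTA,AGGGAC,TACTGT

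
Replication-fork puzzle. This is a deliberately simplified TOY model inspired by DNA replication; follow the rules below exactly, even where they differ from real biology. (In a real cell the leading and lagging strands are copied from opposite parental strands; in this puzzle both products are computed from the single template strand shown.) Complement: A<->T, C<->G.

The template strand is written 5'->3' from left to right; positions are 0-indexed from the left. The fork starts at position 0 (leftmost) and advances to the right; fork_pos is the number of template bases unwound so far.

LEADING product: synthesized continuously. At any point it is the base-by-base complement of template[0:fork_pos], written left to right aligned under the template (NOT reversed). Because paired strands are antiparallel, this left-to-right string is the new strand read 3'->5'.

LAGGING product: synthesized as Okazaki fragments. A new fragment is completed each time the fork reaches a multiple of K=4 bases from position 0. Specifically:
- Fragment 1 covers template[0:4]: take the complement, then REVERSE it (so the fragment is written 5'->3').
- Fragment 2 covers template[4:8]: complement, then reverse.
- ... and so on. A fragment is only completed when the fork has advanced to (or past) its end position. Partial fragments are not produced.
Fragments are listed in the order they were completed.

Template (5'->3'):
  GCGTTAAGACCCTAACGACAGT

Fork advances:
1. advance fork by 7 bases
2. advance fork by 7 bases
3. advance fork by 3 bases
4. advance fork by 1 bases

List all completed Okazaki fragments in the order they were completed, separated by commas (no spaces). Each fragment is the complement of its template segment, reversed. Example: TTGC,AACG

Step 1: advance 7 -> fork_pos = 0 + 7 = 7. Reached multiple(s) of 4: 4 -> fragment 1 completed (1 total).
Step 2: advance 7 -> fork_pos = 7 + 7 = 14. Reached multiple(s) of 4: 8, 12 -> fragments 2-3 completed (3 total).
Step 3: advance 3 -> fork_pos = 14 + 3 = 17. Reached multiple(s) of 4: 16 -> fragment 4 completed (4 total).
Step 4: advance 1 -> fork_pos = 17 + 1 = 18. Next multiple of 4 is 20 (not reached); still 4 fragment(s).
Final fork_pos = 18, so 4 fragment(s) are complete. Build each: template segment -> complement -> reverse.
Fragment 1: template[0:4] = GCGT -> complement CGCA -> reversed ACGC
Fragment 2: template[4:8] = TAAG -> complement ATTC -> reversed CTTA
Fragment 3: template[8:12] = ACCC -> complement TGGG -> reversed GGGT
Fragment 4: template[12:16] = TAAC -> complement ATTG -> reversed GTTA

Answer: ACGC,CTTA,GGGT,GTTA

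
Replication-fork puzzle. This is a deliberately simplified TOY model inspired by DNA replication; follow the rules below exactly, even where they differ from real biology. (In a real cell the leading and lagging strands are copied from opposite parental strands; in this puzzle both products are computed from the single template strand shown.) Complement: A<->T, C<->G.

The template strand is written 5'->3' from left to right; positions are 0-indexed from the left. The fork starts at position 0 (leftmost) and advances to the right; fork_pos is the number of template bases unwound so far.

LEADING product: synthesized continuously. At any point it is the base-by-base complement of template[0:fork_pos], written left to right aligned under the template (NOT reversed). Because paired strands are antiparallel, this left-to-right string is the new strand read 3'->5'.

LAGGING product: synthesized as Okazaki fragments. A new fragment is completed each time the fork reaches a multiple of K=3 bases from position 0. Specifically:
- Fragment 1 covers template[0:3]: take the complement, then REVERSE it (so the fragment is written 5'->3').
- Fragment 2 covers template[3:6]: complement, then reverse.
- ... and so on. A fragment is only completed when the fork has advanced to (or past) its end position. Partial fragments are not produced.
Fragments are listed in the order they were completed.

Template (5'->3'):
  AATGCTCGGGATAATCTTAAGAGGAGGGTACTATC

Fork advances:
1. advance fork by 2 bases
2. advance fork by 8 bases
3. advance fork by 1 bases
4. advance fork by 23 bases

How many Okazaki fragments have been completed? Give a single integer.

Answer: 11

Derivation:
Step 1: advance 2 -> fork_pos = 0 + 2 = 2. Next multiple of 3 is 3 (not reached); still 0 fragment(s).
Step 2: advance 8 -> fork_pos = 2 + 8 = 10. Reached multiple(s) of 3: 3, 6, 9 -> fragments 1-3 completed (3 total).
Step 3: advance 1 -> fork_pos = 10 + 1 = 11. Next multiple of 3 is 12 (not reached); still 3 fragment(s).
Step 4: advance 23 -> fork_pos = 11 + 23 = 34. Reached multiple(s) of 3: 12, 15, 18, 21, 24, 27, 30, 33 -> fragments 4-11 completed (11 total).
Check: final fork_pos = 34; the multiples of 3 that are <= 34 are 3..33 -> 34 // 3 = 11 completed fragment(s).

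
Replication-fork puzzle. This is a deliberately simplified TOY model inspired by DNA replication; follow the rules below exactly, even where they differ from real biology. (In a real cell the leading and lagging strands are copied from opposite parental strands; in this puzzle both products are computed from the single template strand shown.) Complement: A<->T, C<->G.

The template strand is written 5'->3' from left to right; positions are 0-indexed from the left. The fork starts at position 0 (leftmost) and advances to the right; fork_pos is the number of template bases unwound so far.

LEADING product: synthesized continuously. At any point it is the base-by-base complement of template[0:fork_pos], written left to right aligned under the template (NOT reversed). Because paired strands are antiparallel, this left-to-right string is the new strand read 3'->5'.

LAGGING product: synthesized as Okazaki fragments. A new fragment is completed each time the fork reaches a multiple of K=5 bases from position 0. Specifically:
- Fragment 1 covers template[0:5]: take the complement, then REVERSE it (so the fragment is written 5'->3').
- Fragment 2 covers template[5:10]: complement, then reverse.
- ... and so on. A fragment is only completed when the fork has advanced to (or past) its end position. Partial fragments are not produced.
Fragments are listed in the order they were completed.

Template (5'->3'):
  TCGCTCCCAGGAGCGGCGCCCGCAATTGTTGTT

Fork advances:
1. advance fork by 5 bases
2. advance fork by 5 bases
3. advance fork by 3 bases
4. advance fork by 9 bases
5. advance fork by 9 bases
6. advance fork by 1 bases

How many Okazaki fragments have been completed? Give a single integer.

Answer: 6

Derivation:
Step 1: advance 5 -> fork_pos = 0 + 5 = 5. Reached multiple(s) of 5: 5 -> fragment 1 completed (1 total).
Step 2: advance 5 -> fork_pos = 5 + 5 = 10. Reached multiple(s) of 5: 10 -> fragment 2 completed (2 total).
Step 3: advance 3 -> fork_pos = 10 + 3 = 13. Next multiple of 5 is 15 (not reached); still 2 fragment(s).
Step 4: advance 9 -> fork_pos = 13 + 9 = 22. Reached multiple(s) of 5: 15, 20 -> fragments 3-4 completed (4 total).
Step 5: advance 9 -> fork_pos = 22 + 9 = 31. Reached multiple(s) of 5: 25, 30 -> fragments 5-6 completed (6 total).
Step 6: advance 1 -> fork_pos = 31 + 1 = 32. Next multiple of 5 is 35 (not reached); still 6 fragment(s).
Check: final fork_pos = 32; the multiples of 5 that are <= 32 are 5..30 -> 32 // 5 = 6 completed fragment(s).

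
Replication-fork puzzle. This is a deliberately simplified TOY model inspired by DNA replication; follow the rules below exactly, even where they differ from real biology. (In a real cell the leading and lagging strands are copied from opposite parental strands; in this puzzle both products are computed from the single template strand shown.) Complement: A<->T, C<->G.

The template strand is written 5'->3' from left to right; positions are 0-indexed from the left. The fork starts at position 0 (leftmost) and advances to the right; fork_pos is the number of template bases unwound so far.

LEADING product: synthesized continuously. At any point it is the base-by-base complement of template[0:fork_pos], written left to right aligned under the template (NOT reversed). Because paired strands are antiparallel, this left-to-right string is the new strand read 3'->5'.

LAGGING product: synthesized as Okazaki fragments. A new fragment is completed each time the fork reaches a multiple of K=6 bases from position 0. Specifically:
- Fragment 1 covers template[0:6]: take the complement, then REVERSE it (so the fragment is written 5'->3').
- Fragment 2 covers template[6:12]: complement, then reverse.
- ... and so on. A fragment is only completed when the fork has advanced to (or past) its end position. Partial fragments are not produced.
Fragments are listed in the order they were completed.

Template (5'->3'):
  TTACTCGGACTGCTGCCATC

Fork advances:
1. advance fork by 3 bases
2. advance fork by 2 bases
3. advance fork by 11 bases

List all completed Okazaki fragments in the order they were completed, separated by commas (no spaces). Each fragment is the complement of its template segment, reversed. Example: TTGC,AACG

Step 1: advance 3 -> fork_pos = 0 + 3 = 3. Next multiple of 6 is 6 (not reached); still 0 fragment(s).
Step 2: advance 2 -> fork_pos = 3 + 2 = 5. Next multiple of 6 is 6 (not reached); still 0 fragment(s).
Step 3: advance 11 -> fork_pos = 5 + 11 = 16. Reached multiple(s) of 6: 6, 12 -> fragments 1-2 completed (2 total).
Final fork_pos = 16, so 2 fragment(s) are complete. Build each: template segment -> complement -> reverse.
Fragment 1: template[0:6] = TTACTC -> complement AATGAG -> reversed GAGTAA
Fragment 2: template[6:12] = GGACTG -> complement CCTGAC -> reversed CAGTCC

Answer: GAGTAA,CAGTCC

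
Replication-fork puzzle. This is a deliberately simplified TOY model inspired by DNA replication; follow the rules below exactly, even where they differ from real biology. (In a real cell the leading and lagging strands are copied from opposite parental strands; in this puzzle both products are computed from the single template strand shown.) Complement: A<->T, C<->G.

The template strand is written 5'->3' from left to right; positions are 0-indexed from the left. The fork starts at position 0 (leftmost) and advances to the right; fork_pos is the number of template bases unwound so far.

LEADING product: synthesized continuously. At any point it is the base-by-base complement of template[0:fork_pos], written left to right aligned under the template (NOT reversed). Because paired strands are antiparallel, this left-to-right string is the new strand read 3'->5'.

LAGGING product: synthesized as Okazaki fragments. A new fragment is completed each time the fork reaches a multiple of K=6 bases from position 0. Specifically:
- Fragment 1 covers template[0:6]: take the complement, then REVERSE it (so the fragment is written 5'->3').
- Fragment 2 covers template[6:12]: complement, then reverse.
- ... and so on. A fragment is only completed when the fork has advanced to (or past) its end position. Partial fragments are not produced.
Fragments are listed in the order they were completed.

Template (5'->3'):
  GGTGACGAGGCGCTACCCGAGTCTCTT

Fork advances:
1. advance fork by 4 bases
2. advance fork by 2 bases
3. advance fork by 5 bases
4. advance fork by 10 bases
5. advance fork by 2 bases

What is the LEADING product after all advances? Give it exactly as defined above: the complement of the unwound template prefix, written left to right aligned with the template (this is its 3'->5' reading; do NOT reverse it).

Step 1: advance 4 -> fork_pos = 0 + 4 = 4.
Step 2: advance 2 -> fork_pos = 4 + 2 = 6.
Step 3: advance 5 -> fork_pos = 6 + 5 = 11.
Step 4: advance 10 -> fork_pos = 11 + 10 = 21.
Step 5: advance 2 -> fork_pos = 21 + 2 = 23.
Unwound prefix: template[0:23] = GGTGACGAGGCGCTACCCGAGTC
Complement it base by base (A<->T, C<->G), keeping left-to-right order:
  [0:5] GGTGA -> CCACT
  [5:10] CGAGG -> GCTCC
  [10:15] CGCTA -> GCGAT
  [15:20] CCCGA -> GGGCT
  [20:23] GTC -> CAG
Concatenate: CCACTGCTCCGCGATGGGCTCAG (length 23; written aligned with the template, i.e. 3'->5').

Answer: CCACTGCTCCGCGATGGGCTCAG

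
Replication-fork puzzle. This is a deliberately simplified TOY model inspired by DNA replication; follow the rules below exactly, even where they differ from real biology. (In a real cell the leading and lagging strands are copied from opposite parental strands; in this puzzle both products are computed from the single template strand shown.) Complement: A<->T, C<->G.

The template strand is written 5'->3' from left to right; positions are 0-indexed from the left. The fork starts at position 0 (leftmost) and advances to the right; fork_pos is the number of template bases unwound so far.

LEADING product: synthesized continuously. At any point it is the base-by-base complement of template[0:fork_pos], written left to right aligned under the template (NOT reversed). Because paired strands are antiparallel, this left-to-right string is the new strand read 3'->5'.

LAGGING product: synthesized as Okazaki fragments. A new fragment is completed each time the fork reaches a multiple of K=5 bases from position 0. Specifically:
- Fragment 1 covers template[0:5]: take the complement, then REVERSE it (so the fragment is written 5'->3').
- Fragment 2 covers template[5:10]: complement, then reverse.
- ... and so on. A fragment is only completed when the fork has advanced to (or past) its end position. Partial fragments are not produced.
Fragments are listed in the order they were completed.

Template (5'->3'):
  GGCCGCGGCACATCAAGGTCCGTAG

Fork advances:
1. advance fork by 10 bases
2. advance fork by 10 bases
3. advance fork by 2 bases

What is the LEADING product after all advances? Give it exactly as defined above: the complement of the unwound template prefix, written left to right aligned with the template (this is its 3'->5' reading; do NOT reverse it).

Answer: CCGGCGCCGTGTAGTTCCAGGC

Derivation:
Step 1: advance 10 -> fork_pos = 0 + 10 = 10.
Step 2: advance 10 -> fork_pos = 10 + 10 = 20.
Step 3: advance 2 -> fork_pos = 20 + 2 = 22.
Unwound prefix: template[0:22] = GGCCGCGGCACATCAAGGTCCG
Complement it base by base (A<->T, C<->G), keeping left-to-right order:
  [0:5] GGCCG -> CCGGC
  [5:10] CGGCA -> GCCGT
  [10:15] CATCA -> GTAGT
  [15:20] AGGTC -> TCCAG
  [20:22] CG -> GC
Concatenate: CCGGCGCCGTGTAGTTCCAGGC (length 22; written aligned with the template, i.e. 3'->5').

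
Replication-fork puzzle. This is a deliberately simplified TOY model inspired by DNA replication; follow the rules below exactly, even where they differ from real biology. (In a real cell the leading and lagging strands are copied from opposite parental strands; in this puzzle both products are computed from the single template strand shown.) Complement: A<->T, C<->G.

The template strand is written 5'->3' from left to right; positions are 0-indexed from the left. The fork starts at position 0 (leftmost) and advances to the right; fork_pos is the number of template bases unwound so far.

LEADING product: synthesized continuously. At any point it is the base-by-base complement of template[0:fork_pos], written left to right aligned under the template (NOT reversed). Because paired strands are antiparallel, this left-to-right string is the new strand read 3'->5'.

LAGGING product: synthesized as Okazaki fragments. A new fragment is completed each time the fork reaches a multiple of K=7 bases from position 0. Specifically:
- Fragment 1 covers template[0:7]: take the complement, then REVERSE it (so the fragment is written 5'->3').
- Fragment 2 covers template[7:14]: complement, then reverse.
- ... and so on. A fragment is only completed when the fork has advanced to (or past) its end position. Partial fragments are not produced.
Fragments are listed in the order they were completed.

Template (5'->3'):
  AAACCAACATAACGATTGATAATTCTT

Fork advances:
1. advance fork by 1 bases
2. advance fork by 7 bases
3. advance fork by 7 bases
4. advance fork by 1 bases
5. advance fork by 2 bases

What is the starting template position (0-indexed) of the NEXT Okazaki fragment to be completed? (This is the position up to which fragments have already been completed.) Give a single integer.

Step 1: advance 1 -> fork_pos = 0 + 1 = 1. Next multiple of 7 is 7 (not reached); still 0 fragment(s).
Step 2: advance 7 -> fork_pos = 1 + 7 = 8. Reached multiple(s) of 7: 7 -> fragment 1 completed (1 total).
Step 3: advance 7 -> fork_pos = 8 + 7 = 15. Reached multiple(s) of 7: 14 -> fragment 2 completed (2 total).
Step 4: advance 1 -> fork_pos = 15 + 1 = 16. Next multiple of 7 is 21 (not reached); still 2 fragment(s).
Step 5: advance 2 -> fork_pos = 16 + 2 = 18. Next multiple of 7 is 21 (not reached); still 2 fragment(s).
2 fragment(s) completed, covering template[0:14] (2 x 7 = 14). The next fragment, fragment 3, covers template[14:21], so it starts at position 14.

Answer: 14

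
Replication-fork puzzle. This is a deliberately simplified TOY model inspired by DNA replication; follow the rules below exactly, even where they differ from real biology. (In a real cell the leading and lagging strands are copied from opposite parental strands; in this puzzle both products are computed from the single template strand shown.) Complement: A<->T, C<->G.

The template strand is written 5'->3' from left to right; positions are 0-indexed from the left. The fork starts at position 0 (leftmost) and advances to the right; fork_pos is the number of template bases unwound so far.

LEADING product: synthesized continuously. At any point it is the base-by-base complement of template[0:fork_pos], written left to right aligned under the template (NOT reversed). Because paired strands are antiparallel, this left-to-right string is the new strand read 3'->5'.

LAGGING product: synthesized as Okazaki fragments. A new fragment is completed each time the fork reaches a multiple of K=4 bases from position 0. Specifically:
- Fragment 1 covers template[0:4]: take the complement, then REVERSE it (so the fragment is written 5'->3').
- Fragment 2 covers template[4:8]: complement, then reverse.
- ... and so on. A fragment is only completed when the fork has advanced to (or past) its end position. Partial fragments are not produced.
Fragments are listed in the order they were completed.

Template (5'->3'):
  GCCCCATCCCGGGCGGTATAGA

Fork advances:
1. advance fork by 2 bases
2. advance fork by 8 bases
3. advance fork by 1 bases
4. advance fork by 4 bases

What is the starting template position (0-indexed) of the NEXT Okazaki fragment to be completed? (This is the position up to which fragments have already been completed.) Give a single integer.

Step 1: advance 2 -> fork_pos = 0 + 2 = 2. Next multiple of 4 is 4 (not reached); still 0 fragment(s).
Step 2: advance 8 -> fork_pos = 2 + 8 = 10. Reached multiple(s) of 4: 4, 8 -> fragments 1-2 completed (2 total).
Step 3: advance 1 -> fork_pos = 10 + 1 = 11. Next multiple of 4 is 12 (not reached); still 2 fragment(s).
Step 4: advance 4 -> fork_pos = 11 + 4 = 15. Reached multiple(s) of 4: 12 -> fragment 3 completed (3 total).
3 fragment(s) completed, covering template[0:12] (3 x 4 = 12). The next fragment, fragment 4, covers template[12:16], so it starts at position 12.

Answer: 12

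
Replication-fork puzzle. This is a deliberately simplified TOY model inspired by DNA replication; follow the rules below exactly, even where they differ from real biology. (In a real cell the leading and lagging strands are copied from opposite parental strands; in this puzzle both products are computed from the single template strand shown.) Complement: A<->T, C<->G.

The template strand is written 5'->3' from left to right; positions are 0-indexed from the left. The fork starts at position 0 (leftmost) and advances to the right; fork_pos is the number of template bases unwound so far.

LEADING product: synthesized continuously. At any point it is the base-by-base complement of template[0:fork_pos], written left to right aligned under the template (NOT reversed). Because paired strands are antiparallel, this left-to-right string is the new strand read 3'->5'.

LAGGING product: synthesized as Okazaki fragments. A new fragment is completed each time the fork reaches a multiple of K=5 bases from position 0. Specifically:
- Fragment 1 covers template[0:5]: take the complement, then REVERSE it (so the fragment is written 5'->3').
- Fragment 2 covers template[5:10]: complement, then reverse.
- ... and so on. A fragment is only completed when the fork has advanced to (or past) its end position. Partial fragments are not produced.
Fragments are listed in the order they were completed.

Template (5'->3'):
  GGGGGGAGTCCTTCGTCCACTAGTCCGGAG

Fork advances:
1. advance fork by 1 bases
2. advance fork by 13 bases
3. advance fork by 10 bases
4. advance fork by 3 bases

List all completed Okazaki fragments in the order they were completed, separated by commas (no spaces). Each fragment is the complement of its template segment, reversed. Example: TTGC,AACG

Answer: CCCCC,GACTC,CGAAG,GTGGA,GACTA

Derivation:
Step 1: advance 1 -> fork_pos = 0 + 1 = 1. Next multiple of 5 is 5 (not reached); still 0 fragment(s).
Step 2: advance 13 -> fork_pos = 1 + 13 = 14. Reached multiple(s) of 5: 5, 10 -> fragments 1-2 completed (2 total).
Step 3: advance 10 -> fork_pos = 14 + 10 = 24. Reached multiple(s) of 5: 15, 20 -> fragments 3-4 completed (4 total).
Step 4: advance 3 -> fork_pos = 24 + 3 = 27. Reached multiple(s) of 5: 25 -> fragment 5 completed (5 total).
Final fork_pos = 27, so 5 fragment(s) are complete. Build each: template segment -> complement -> reverse.
Fragment 1: template[0:5] = GGGGG -> complement CCCCC -> reversed CCCCC
Fragment 2: template[5:10] = GAGTC -> complement CTCAG -> reversed GACTC
Fragment 3: template[10:15] = CTTCG -> complement GAAGC -> reversed CGAAG
Fragment 4: template[15:20] = TCCAC -> complement AGGTG -> reversed GTGGA
Fragment 5: template[20:25] = TAGTC -> complement ATCAG -> reversed GACTA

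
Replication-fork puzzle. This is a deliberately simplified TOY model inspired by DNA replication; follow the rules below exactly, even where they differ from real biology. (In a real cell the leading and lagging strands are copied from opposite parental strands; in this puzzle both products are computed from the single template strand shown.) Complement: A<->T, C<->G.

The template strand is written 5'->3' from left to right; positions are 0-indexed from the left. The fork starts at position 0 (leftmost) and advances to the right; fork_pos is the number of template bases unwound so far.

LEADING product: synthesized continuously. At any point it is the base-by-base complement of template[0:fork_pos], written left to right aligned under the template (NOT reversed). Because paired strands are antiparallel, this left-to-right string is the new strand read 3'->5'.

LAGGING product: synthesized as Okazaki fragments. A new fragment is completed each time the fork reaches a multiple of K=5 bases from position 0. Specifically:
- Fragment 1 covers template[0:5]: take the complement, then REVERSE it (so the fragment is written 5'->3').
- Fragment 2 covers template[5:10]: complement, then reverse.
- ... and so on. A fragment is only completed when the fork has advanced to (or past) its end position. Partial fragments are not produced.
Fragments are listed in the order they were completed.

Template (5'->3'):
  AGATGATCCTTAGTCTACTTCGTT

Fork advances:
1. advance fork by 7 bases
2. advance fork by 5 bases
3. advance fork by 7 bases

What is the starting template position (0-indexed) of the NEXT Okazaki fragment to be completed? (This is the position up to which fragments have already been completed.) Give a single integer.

Step 1: advance 7 -> fork_pos = 0 + 7 = 7. Reached multiple(s) of 5: 5 -> fragment 1 completed (1 total).
Step 2: advance 5 -> fork_pos = 7 + 5 = 12. Reached multiple(s) of 5: 10 -> fragment 2 completed (2 total).
Step 3: advance 7 -> fork_pos = 12 + 7 = 19. Reached multiple(s) of 5: 15 -> fragment 3 completed (3 total).
3 fragment(s) completed, covering template[0:15] (3 x 5 = 15). The next fragment, fragment 4, covers template[15:20], so it starts at position 15.

Answer: 15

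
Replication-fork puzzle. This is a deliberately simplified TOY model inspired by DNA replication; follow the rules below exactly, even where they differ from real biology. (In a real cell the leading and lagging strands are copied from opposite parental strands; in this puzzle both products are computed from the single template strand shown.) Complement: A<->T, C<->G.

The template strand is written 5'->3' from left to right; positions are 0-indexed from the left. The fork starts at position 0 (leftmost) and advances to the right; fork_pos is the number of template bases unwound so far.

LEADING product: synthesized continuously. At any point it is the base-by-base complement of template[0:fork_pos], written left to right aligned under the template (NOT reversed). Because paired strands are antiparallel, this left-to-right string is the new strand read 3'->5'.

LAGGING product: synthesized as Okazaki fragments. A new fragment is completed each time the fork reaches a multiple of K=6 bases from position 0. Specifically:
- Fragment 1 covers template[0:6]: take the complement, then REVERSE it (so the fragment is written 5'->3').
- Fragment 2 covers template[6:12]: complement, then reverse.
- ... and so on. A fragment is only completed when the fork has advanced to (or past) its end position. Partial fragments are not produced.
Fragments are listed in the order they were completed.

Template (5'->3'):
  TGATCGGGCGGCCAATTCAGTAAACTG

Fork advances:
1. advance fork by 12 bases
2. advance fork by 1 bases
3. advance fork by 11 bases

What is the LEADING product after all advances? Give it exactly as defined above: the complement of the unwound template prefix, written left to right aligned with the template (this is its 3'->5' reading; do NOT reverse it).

Step 1: advance 12 -> fork_pos = 0 + 12 = 12.
Step 2: advance 1 -> fork_pos = 12 + 1 = 13.
Step 3: advance 11 -> fork_pos = 13 + 11 = 24.
Unwound prefix: template[0:24] = TGATCGGGCGGCCAATTCAGTAAA
Complement it base by base (A<->T, C<->G), keeping left-to-right order:
  [0:5] TGATC -> ACTAG
  [5:10] GGGCG -> CCCGC
  [10:15] GCCAA -> CGGTT
  [15:20] TTCAG -> AAGTC
  [20:24] TAAA -> ATTT
Concatenate: ACTAGCCCGCCGGTTAAGTCATTT (length 24; written aligned with the template, i.e. 3'->5').

Answer: ACTAGCCCGCCGGTTAAGTCATTT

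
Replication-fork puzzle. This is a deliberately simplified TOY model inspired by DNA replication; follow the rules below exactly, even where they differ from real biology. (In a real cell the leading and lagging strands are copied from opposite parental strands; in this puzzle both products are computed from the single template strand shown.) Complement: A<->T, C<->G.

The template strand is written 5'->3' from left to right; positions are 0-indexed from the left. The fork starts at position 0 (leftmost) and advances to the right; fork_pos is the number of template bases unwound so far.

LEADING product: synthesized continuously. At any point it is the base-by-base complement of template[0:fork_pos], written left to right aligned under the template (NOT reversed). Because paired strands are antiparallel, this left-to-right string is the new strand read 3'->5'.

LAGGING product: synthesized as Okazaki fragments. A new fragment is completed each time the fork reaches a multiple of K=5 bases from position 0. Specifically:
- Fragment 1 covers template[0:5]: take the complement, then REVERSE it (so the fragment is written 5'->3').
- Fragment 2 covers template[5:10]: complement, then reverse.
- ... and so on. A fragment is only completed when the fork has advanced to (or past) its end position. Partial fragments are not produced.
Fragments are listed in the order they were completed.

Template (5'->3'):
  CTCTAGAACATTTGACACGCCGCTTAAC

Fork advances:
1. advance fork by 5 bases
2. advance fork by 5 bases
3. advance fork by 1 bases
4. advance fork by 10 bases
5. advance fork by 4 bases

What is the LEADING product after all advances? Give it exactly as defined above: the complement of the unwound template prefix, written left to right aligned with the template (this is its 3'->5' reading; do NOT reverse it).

Answer: GAGATCTTGTAAACTGTGCGGCGAA

Derivation:
Step 1: advance 5 -> fork_pos = 0 + 5 = 5.
Step 2: advance 5 -> fork_pos = 5 + 5 = 10.
Step 3: advance 1 -> fork_pos = 10 + 1 = 11.
Step 4: advance 10 -> fork_pos = 11 + 10 = 21.
Step 5: advance 4 -> fork_pos = 21 + 4 = 25.
Unwound prefix: template[0:25] = CTCTAGAACATTTGACACGCCGCTT
Complement it base by base (A<->T, C<->G), keeping left-to-right order:
  [0:5] CTCTA -> GAGAT
  [5:10] GAACA -> CTTGT
  [10:15] TTTGA -> AAACT
  [15:20] CACGC -> GTGCG
  [20:25] CGCTT -> GCGAA
Concatenate: GAGATCTTGTAAACTGTGCGGCGAA (length 25; written aligned with the template, i.e. 3'->5').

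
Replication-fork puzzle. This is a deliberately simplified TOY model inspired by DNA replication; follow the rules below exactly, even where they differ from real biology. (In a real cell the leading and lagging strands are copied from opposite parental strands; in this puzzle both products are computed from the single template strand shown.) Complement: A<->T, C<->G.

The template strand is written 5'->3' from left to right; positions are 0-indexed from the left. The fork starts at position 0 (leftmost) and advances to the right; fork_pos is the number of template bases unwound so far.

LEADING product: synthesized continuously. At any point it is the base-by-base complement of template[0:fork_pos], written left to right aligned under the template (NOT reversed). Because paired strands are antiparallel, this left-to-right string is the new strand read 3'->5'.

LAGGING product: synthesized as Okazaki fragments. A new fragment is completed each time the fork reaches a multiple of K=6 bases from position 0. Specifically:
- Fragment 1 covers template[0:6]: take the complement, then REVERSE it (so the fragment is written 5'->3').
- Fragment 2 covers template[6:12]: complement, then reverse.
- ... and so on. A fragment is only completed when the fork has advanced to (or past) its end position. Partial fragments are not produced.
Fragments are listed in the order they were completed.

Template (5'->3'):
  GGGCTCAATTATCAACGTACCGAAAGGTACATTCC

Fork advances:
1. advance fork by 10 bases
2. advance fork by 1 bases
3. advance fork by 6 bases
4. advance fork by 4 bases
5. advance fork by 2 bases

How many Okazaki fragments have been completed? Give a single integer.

Step 1: advance 10 -> fork_pos = 0 + 10 = 10. Reached multiple(s) of 6: 6 -> fragment 1 completed (1 total).
Step 2: advance 1 -> fork_pos = 10 + 1 = 11. Next multiple of 6 is 12 (not reached); still 1 fragment(s).
Step 3: advance 6 -> fork_pos = 11 + 6 = 17. Reached multiple(s) of 6: 12 -> fragment 2 completed (2 total).
Step 4: advance 4 -> fork_pos = 17 + 4 = 21. Reached multiple(s) of 6: 18 -> fragment 3 completed (3 total).
Step 5: advance 2 -> fork_pos = 21 + 2 = 23. Next multiple of 6 is 24 (not reached); still 3 fragment(s).
Check: final fork_pos = 23; the multiples of 6 that are <= 23 are 6..18 -> 23 // 6 = 3 completed fragment(s).

Answer: 3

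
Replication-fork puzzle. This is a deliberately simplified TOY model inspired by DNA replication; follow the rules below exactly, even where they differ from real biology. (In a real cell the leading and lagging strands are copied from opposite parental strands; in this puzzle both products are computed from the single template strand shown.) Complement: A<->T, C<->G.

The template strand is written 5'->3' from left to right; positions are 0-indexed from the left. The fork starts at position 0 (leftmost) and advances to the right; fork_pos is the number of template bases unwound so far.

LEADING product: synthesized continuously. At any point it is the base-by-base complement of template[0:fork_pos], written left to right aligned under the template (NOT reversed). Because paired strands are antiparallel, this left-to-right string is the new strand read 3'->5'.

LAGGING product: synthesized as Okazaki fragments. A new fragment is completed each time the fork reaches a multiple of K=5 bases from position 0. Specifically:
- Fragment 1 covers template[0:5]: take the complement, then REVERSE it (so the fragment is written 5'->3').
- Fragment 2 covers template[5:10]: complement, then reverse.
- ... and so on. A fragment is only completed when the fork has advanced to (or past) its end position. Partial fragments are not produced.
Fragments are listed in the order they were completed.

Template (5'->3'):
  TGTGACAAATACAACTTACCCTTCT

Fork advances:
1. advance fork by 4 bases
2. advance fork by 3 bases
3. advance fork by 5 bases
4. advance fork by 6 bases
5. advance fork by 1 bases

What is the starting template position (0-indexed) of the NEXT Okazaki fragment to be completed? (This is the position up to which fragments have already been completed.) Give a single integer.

Step 1: advance 4 -> fork_pos = 0 + 4 = 4. Next multiple of 5 is 5 (not reached); still 0 fragment(s).
Step 2: advance 3 -> fork_pos = 4 + 3 = 7. Reached multiple(s) of 5: 5 -> fragment 1 completed (1 total).
Step 3: advance 5 -> fork_pos = 7 + 5 = 12. Reached multiple(s) of 5: 10 -> fragment 2 completed (2 total).
Step 4: advance 6 -> fork_pos = 12 + 6 = 18. Reached multiple(s) of 5: 15 -> fragment 3 completed (3 total).
Step 5: advance 1 -> fork_pos = 18 + 1 = 19. Next multiple of 5 is 20 (not reached); still 3 fragment(s).
3 fragment(s) completed, covering template[0:15] (3 x 5 = 15). The next fragment, fragment 4, covers template[15:20], so it starts at position 15.

Answer: 15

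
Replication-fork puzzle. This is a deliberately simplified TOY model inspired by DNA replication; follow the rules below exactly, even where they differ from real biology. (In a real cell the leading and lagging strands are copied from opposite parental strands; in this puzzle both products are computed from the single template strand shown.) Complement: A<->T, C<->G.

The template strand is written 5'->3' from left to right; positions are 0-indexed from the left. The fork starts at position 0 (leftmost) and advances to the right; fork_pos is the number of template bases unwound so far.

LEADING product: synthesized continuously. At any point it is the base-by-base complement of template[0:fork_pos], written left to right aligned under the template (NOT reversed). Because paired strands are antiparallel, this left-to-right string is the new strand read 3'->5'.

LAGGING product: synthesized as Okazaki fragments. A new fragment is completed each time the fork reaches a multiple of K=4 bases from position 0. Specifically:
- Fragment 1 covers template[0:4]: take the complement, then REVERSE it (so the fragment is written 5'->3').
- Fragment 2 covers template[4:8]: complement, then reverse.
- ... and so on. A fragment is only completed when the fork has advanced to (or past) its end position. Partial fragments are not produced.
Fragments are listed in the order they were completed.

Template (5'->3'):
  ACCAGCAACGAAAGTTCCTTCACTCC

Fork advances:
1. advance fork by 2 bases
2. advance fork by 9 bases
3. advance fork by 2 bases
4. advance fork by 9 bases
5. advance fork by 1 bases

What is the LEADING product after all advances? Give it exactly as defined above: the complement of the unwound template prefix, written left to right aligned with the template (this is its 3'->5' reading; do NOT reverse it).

Answer: TGGTCGTTGCTTTCAAGGAAGTG

Derivation:
Step 1: advance 2 -> fork_pos = 0 + 2 = 2.
Step 2: advance 9 -> fork_pos = 2 + 9 = 11.
Step 3: advance 2 -> fork_pos = 11 + 2 = 13.
Step 4: advance 9 -> fork_pos = 13 + 9 = 22.
Step 5: advance 1 -> fork_pos = 22 + 1 = 23.
Unwound prefix: template[0:23] = ACCAGCAACGAAAGTTCCTTCAC
Complement it base by base (A<->T, C<->G), keeping left-to-right order:
  [0:5] ACCAG -> TGGTC
  [5:10] CAACG -> GTTGC
  [10:15] AAAGT -> TTTCA
  [15:20] TCCTT -> AGGAA
  [20:23] CAC -> GTG
Concatenate: TGGTCGTTGCTTTCAAGGAAGTG (length 23; written aligned with the template, i.e. 3'->5').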